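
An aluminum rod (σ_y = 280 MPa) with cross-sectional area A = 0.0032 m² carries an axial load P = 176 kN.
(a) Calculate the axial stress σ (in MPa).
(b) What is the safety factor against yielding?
(a) Axial stress σ = P/A. Convert P = 176 kN = 176000 N.
  σ = 176000 / 0.0032 = 5.5 × 10⁷ Pa = 55 MPa
(b) Safety factor SF = σ_y/σ = 280 / 55 = 5.091
Final answer: (a) σ = 55 MPa, (b) SF = 5.091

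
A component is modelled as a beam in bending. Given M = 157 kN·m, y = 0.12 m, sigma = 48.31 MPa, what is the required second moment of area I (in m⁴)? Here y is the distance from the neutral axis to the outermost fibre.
Model: a beam in bending, so sigma = (M·y) / I.
Solve for I: I = (M·y) / sigma.
Convert to SI units:
  M = 157 kN·m = 157000 N·m
  sigma = 48.31 MPa = 4.831 × 10⁷ Pa
Substitute:
  I = (157000 × 0.12) / (4.831 × 10⁷)
  I = 0.00039 m⁴
Final answer: I = 0.00039 m⁴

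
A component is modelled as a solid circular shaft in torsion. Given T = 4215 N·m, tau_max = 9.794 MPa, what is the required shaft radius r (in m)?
Model: a solid circular shaft in torsion, so tau_max = (2·T) / (π·r^3).
Solve for r: r = ((2·T) / (π·tau_max))^(1/3).
Convert to SI units:
  tau_max = 9.794 MPa = 9.794 × 10⁶ Pa
Substitute:
  r = ((2 × 4215) / (π × (9.794 × 10⁶)))^(1/3)
  r = 0.06495 m
Final answer: r = 0.06495 m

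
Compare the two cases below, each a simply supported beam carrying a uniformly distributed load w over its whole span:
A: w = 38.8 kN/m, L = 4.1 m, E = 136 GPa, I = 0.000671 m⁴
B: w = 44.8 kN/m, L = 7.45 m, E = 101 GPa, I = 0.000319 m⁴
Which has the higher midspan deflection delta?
Model: a simply supported beam carrying a uniformly distributed load w over its whole span, so delta = (5·w·L^4) / (384·E·I) (SI units).
  A: delta = (5 × 38800 × 4.1^4) / (384 × (1.36 × 10¹¹) × 0.000671) = 0.001564 m = 1.564 mm
  B: delta = (5 × 44800 × 7.45^4) / (384 × (1.01 × 10¹¹) × 0.000319) = 0.05577 m = 55.77 mm
55.77 mm > 1.564 mm, so B is larger.
Final answer: B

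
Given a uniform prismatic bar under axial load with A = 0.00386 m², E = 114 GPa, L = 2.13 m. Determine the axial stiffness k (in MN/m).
Model: a uniform prismatic bar under axial load, so k = (A·E) / L.
Convert to SI units:
  E = 114 GPa = 1.14 × 10¹¹ Pa
Substitute:
  k = (0.00386 × (1.14 × 10¹¹)) / 2.13
  k = 2.066 × 10⁸ N/m
Convert: k = 2.066 × 10⁸ N/m = 206.6 MN/m
Final answer: k = 206.6 MN/m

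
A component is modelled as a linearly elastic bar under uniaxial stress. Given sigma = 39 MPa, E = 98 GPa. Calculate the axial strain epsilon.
Model: a linearly elastic bar under uniaxial stress, so epsilon = sigma / E.
Convert to SI units:
  sigma = 39 MPa = 3.9 × 10⁷ Pa
  E = 98 GPa = 9.8 × 10¹⁰ Pa
Substitute:
  epsilon = (3.9 × 10⁷) / (9.8 × 10¹⁰)
  epsilon = 0.000398
Final answer: epsilon = 0.000398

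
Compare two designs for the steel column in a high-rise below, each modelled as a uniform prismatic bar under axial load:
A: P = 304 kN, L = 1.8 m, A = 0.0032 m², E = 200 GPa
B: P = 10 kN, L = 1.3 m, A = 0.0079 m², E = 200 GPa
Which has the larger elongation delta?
Model: a uniform prismatic bar under axial load, so delta = (P·L) / (A·E) (SI units).
  A: delta = (304000 × 1.8) / (0.0032 × (2 × 10¹¹)) = 0.000855 m = 0.855 mm
  B: delta = (10000 × 1.3) / (0.0079 × (2 × 10¹¹)) = 8.228 × 10⁻⁶ m = 0.008228 mm
0.855 mm > 0.008228 mm, so A is larger.
Final answer: A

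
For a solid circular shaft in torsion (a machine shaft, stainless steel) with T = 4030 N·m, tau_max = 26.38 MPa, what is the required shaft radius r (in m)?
Model: a solid circular shaft in torsion, so tau_max = (2·T) / (π·r^3).
Solve for r: r = ((2·T) / (π·tau_max))^(1/3).
Convert to SI units:
  tau_max = 26.38 MPa = 2.638 × 10⁷ Pa
Substitute:
  r = ((2 × 4030) / (π × (2.638 × 10⁷)))^(1/3)
  r = 0.04599 m
Final answer: r = 0.04599 m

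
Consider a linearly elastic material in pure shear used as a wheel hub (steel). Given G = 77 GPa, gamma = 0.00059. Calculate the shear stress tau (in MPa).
Model: a linearly elastic material in pure shear, so tau = G·gamma.
Convert to SI units:
  G = 77 GPa = 7.7 × 10¹⁰ Pa
Substitute:
  tau = (7.7 × 10¹⁰) × 0.00059
  tau = 4.543 × 10⁷ Pa
Convert: tau = 4.543 × 10⁷ Pa = 45.43 MPa
Final answer: tau = 45.43 MPa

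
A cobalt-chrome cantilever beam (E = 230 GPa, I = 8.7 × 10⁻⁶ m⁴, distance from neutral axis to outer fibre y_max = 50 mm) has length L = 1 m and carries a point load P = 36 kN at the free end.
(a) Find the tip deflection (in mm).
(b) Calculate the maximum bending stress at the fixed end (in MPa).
(a) Tip deflection of a cantilever with an end point load: δ = P·L^3 / (3·E·I). Convert P = 36 kN = 36000 N, E = 230 GPa = 2.3 × 10¹¹ Pa.
  δ = (36000 × 1^3) / (3 × (2.3 × 10¹¹) × (8.7 × 10⁻⁶)) = 0.005997 m = 5.997 mm
(b) Maximum bending moment at the fixed end: M = P·L = 36000 × 1 = 36000 N·m. Convert y_max = 50 mm = 0.05 m.
  σ = M·y_max / I = (36000 × 0.05) / (8.7 × 10⁻⁶) = 2.069 × 10⁸ Pa = 206.9 MPa
Final answer: (a) δ = 5.997 mm, (b) σ = 206.9 MPa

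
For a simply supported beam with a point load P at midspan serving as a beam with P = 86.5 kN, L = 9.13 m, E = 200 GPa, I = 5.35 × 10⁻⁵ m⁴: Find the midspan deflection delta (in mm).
Model: a simply supported beam with a point load P at midspan, so delta = (P·L^3) / (48·E·I).
Convert to SI units:
  P = 86.5 kN = 86500 N
  E = 200 GPa = 2 × 10¹¹ Pa
Substitute:
  delta = (86500 × 9.13^3) / (48 × (2 × 10¹¹) × (5.35 × 10⁻⁵))
  delta = 0.1282 m
Convert: delta = 0.1282 m = 128.2 mm
Final answer: delta = 128.2 mm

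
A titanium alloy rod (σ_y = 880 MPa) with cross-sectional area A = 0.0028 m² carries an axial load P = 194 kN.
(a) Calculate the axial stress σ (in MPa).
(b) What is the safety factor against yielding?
(a) Axial stress σ = P/A. Convert P = 194 kN = 194000 N.
  σ = 194000 / 0.0028 = 6.929 × 10⁷ Pa = 69.29 MPa
(b) Safety factor SF = σ_y/σ = 880 / 69.29 = 12.7
Final answer: (a) σ = 69.29 MPa, (b) SF = 12.7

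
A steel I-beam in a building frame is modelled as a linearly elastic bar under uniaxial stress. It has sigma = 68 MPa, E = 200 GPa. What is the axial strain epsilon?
Model: a linearly elastic bar under uniaxial stress, so epsilon = sigma / E.
Convert to SI units:
  sigma = 68 MPa = 6.8 × 10⁷ Pa
  E = 200 GPa = 2 × 10¹¹ Pa
Substitute:
  epsilon = (6.8 × 10⁷) / (2 × 10¹¹)
  epsilon = 0.00034
Final answer: epsilon = 0.00034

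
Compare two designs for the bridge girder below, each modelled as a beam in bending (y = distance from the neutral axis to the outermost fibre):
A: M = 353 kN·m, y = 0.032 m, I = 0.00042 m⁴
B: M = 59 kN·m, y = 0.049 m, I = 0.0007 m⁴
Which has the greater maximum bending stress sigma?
Model: a beam in bending (y = distance from the neutral axis to the outermost fibre), so sigma = (M·y) / I (SI units).
  A: sigma = (353000 × 0.032) / 0.00042 = 2.69 × 10⁷ Pa = 26.9 MPa
  B: sigma = (59000 × 0.049) / 0.0007 = 4.13 × 10⁶ Pa = 4.13 MPa
26.9 MPa > 4.13 MPa, so A is larger.
Final answer: A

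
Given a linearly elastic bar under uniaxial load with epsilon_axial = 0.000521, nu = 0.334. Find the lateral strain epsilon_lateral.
Model: a linearly elastic bar under uniaxial load, so epsilon_lateral = -nu·epsilon_axial.
Substitute:
  epsilon_lateral = -(0.334 × 0.000521)
  epsilon_lateral = -0.000174
Final answer: epsilon_lateral = -0.000174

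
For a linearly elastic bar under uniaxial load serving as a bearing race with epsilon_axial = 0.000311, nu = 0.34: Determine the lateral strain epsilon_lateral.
Model: a linearly elastic bar under uniaxial load, so epsilon_lateral = -nu·epsilon_axial.
Substitute:
  epsilon_lateral = -(0.34 × 0.000311)
  epsilon_lateral = -0.0001057
Final answer: epsilon_lateral = -0.0001057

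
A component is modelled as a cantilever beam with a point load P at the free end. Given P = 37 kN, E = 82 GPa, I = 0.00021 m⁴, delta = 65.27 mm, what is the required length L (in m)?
Model: a cantilever beam with a point load P at the free end, so delta = (P·L^3) / (3·E·I).
Solve for L: L = ((3·delta·E·I) / P)^(1/3).
Convert to SI units:
  P = 37 kN = 37000 N
  E = 82 GPa = 8.2 × 10¹⁰ Pa
  delta = 65.27 mm = 0.06527 m
Substitute:
  L = ((3 × 0.06527 × (8.2 × 10¹⁰) × 0.00021) / 37000)^(1/3)
  L = 4.5 m
Final answer: L = 4.5 m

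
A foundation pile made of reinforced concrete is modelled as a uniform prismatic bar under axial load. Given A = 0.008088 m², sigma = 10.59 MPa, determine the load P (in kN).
Model: a uniform prismatic bar under axial load, so sigma = P / A.
Solve for P: P = sigma·A.
Convert to SI units:
  sigma = 10.59 MPa = 1.059 × 10⁷ Pa
Substitute:
  P = (1.059 × 10⁷) × 0.008088
  P = 85650 N
Convert: P = 85650 N = 85.65 kN
Final answer: P = 85.65 kN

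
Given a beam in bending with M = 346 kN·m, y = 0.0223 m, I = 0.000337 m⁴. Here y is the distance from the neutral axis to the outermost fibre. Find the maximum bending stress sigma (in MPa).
Model: a beam in bending, so sigma = (M·y) / I.
Convert to SI units:
  M = 346 kN·m = 346000 N·m
Substitute:
  sigma = (346000 × 0.0223) / 0.000337
  sigma = 2.29 × 10⁷ Pa
Convert: sigma = 2.29 × 10⁷ Pa = 22.9 MPa
Final answer: sigma = 22.9 MPa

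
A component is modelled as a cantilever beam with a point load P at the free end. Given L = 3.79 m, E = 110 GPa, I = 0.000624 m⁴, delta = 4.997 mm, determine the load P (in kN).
Model: a cantilever beam with a point load P at the free end, so delta = (P·L^3) / (3·E·I).
Solve for P: P = (3·delta·E·I) / L^3.
Convert to SI units:
  E = 110 GPa = 1.1 × 10¹¹ Pa
  delta = 4.997 mm = 0.004997 m
Substitute:
  P = (3 × 0.004997 × (1.1 × 10¹¹) × 0.000624) / 3.79^3
  P = 18900 N
Convert: P = 18900 N = 18.9 kN
Final answer: P = 18.9 kN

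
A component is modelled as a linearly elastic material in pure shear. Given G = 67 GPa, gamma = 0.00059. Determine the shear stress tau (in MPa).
Model: a linearly elastic material in pure shear, so tau = G·gamma.
Convert to SI units:
  G = 67 GPa = 6.7 × 10¹⁰ Pa
Substitute:
  tau = (6.7 × 10¹⁰) × 0.00059
  tau = 3.953 × 10⁷ Pa
Convert: tau = 3.953 × 10⁷ Pa = 39.53 MPa
Final answer: tau = 39.53 MPa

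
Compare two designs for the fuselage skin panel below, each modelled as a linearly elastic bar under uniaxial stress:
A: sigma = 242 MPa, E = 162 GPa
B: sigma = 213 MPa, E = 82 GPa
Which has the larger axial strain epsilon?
Model: a linearly elastic bar under uniaxial stress, so epsilon = sigma / E (SI units).
  A: epsilon = (2.42 × 10⁸) / (1.62 × 10¹¹) = 0.001494
  B: epsilon = (2.13 × 10⁸) / (8.2 × 10¹⁰) = 0.002598
0.002598 > 0.001494, so B is larger.
Final answer: B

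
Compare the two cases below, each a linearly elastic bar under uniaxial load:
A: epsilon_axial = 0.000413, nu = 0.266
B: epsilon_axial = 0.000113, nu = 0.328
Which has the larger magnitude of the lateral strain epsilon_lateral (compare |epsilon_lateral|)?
Model: a linearly elastic bar under uniaxial load, so epsilon_lateral = -nu·epsilon_axial (SI units).
  A: epsilon_lateral = -(0.266 × 0.000413) = -0.0001099
  B: epsilon_lateral = -(0.328 × 0.000113) = -3.706 × 10⁻⁵
|epsilon_lateral|: A = 0.0001099, B = 3.706 × 10⁻⁵, so A is larger in magnitude.
Final answer: A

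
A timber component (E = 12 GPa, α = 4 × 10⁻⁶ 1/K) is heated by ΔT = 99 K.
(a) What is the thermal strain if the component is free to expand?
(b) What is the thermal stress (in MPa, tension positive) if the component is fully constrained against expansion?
(a) Free thermal strain ε_th = α·ΔT = (4 × 10⁻⁶) × 99 = 0.000396
(b) Fully constrained, the expansion is suppressed, so σ = -E·α·ΔT. Convert E = 12 GPa = 1.2 × 10¹⁰ Pa.
  σ = -(1.2 × 10¹⁰) × (4 × 10⁻⁶) × 99 = -4.752 × 10⁶ Pa = -4.752 MPa (compressive)
Final answer: (a) ε_th = 0.000396, (b) σ = -4.752 MPa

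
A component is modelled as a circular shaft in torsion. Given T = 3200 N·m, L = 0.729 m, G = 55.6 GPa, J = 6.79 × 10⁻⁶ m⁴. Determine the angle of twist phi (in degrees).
Model: a circular shaft in torsion, so phi = (T·L) / (G·J).
Convert to SI units:
  G = 55.6 GPa = 5.56 × 10¹⁰ Pa
Substitute:
  phi = (3200 × 0.729) / ((5.56 × 10¹⁰) × (6.79 × 10⁻⁶))
  phi = 0.006179 rad
Convert to degrees: phi = 0.006179 × 180/π = 0.354°
Final answer: phi = 0.354°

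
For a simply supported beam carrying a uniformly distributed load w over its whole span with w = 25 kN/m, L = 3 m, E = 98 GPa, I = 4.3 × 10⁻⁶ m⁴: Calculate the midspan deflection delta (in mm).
Model: a simply supported beam carrying a uniformly distributed load w over its whole span, so delta = (5·w·L^4) / (384·E·I).
Convert to SI units:
  w = 25 kN/m = 25000 N/m
  E = 98 GPa = 9.8 × 10¹⁰ Pa
Substitute:
  delta = (5 × 25000 × 3^4) / (384 × (9.8 × 10¹⁰) × (4.3 × 10⁻⁶))
  delta = 0.06257 m
Convert: delta = 0.06257 m = 62.57 mm
Final answer: delta = 62.57 mm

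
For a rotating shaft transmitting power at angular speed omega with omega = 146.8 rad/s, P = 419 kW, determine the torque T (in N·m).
Model: a rotating shaft transmitting power at angular speed omega, so P = T·omega.
Solve for T: T = P / omega.
Convert to SI units:
  P = 419 kW = 419000 W
Substitute:
  T = 419000 / 146.8
  T = 2854 N·m
Final answer: T = 2854 N·m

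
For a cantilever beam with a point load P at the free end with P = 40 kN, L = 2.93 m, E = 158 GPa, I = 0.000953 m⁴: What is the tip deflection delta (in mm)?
Model: a cantilever beam with a point load P at the free end, so delta = (P·L^3) / (3·E·I).
Convert to SI units:
  P = 40 kN = 40000 N
  E = 158 GPa = 1.58 × 10¹¹ Pa
Substitute:
  delta = (40000 × 2.93^3) / (3 × (1.58 × 10¹¹) × 0.000953)
  delta = 0.002227 m
Convert: delta = 0.002227 m = 2.227 mm
Final answer: delta = 2.227 mm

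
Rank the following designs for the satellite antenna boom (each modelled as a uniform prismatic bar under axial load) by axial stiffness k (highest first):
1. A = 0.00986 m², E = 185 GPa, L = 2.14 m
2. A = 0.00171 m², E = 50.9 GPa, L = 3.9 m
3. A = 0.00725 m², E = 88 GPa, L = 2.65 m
Model: a uniform prismatic bar under axial load, so k = (A·E) / L (SI units).
  Case 1: k = (0.00986 × (1.85 × 10¹¹)) / 2.14 = 8.524 × 10⁸ N/m = 852.4 MN/m
  Case 2: k = (0.00171 × (5.09 × 10¹⁰)) / 3.9 = 2.232 × 10⁷ N/m = 22.32 MN/m
  Case 3: k = (0.00725 × (8.8 × 10¹⁰)) / 2.65 = 2.408 × 10⁸ N/m = 240.8 MN/m
Ordering: 852.4 MN/m (case 1) > 240.8 MN/m (case 3) > 22.32 MN/m (case 2)
Final answer: 1, 3, 2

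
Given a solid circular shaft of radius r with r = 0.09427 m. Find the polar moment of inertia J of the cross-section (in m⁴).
Model: a solid circular shaft of radius r, so J = (π·r^4) / 2.
Substitute:
  J = (π × 0.09427^4) / 2
  J = 0.0001241 m⁴
Final answer: J = 0.0001241 m⁴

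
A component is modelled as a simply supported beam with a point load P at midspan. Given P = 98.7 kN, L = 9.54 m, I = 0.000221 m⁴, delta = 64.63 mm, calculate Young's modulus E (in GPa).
Model: a simply supported beam with a point load P at midspan, so delta = (P·L^3) / (48·E·I).
Solve for E: E = (P·L^3) / (48·delta·I).
Convert to SI units:
  P = 98.7 kN = 98700 N
  delta = 64.63 mm = 0.06463 m
Substitute:
  E = (98700 × 9.54^3) / (48 × 0.06463 × 0.000221)
  E = 1.25 × 10¹¹ Pa
Convert: E = 1.25 × 10¹¹ Pa = 125 GPa
Final answer: E = 125 GPa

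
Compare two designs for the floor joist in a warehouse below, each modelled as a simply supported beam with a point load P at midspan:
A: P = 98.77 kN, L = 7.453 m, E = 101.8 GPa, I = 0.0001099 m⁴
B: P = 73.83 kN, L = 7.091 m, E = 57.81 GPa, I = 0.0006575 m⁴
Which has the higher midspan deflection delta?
Model: a simply supported beam with a point load P at midspan, so delta = (P·L^3) / (48·E·I) (SI units).
  A: delta = (98770 × 7.453^3) / (48 × (1.018 × 10¹¹) × 0.0001099) = 0.07614 m = 76.14 mm
  B: delta = (73830 × 7.091^3) / (48 × (5.781 × 10¹⁰) × 0.0006575) = 0.01443 m = 14.43 mm
76.14 mm > 14.43 mm, so A is larger.
Final answer: A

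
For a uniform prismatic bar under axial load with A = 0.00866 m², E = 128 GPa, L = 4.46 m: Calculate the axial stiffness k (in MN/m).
Model: a uniform prismatic bar under axial load, so k = (A·E) / L.
Convert to SI units:
  E = 128 GPa = 1.28 × 10¹¹ Pa
Substitute:
  k = (0.00866 × (1.28 × 10¹¹)) / 4.46
  k = 2.485 × 10⁸ N/m
Convert: k = 2.485 × 10⁸ N/m = 248.5 MN/m
Final answer: k = 248.5 MN/m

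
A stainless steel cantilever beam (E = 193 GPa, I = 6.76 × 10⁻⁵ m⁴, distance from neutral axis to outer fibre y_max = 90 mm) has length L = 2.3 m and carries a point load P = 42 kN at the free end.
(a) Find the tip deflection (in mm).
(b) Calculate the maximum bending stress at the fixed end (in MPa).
(a) Tip deflection of a cantilever with an end point load: δ = P·L^3 / (3·E·I). Convert P = 42 kN = 42000 N, E = 193 GPa = 1.93 × 10¹¹ Pa.
  δ = (42000 × 2.3^3) / (3 × (1.93 × 10¹¹) × (6.76 × 10⁻⁵)) = 0.01306 m = 13.06 mm
(b) Maximum bending moment at the fixed end: M = P·L = 42000 × 2.3 = 96600 N·m. Convert y_max = 90 mm = 0.09 m.
  σ = M·y_max / I = (96600 × 0.09) / (6.76 × 10⁻⁵) = 1.286 × 10⁸ Pa = 128.6 MPa
Final answer: (a) δ = 13.06 mm, (b) σ = 128.6 MPa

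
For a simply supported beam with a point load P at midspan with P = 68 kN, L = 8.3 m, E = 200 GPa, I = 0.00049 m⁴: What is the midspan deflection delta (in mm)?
Model: a simply supported beam with a point load P at midspan, so delta = (P·L^3) / (48·E·I).
Convert to SI units:
  P = 68 kN = 68000 N
  E = 200 GPa = 2 × 10¹¹ Pa
Substitute:
  delta = (68000 × 8.3^3) / (48 × (2 × 10¹¹) × 0.00049)
  delta = 0.008266 m
Convert: delta = 0.008266 m = 8.266 mm
Final answer: delta = 8.266 mm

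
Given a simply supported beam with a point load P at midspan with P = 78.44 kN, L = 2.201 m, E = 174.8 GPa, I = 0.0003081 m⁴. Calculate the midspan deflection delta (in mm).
Model: a simply supported beam with a point load P at midspan, so delta = (P·L^3) / (48·E·I).
Convert to SI units:
  P = 78.44 kN = 78440 N
  E = 174.8 GPa = 1.748 × 10¹¹ Pa
Substitute:
  delta = (78440 × 2.201^3) / (48 × (1.748 × 10¹¹) × 0.0003081)
  delta = 0.0003235 m
Convert: delta = 0.0003235 m = 0.3235 mm
Final answer: delta = 0.3235 mm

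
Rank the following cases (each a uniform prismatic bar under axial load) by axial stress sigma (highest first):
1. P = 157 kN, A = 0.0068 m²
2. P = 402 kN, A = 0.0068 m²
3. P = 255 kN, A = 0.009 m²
Model: a uniform prismatic bar under axial load, so sigma = P / A (SI units).
  Case 1: sigma = 157000 / 0.0068 = 2.309 × 10⁷ Pa = 23.09 MPa
  Case 2: sigma = 402000 / 0.0068 = 5.912 × 10⁷ Pa = 59.12 MPa
  Case 3: sigma = 255000 / 0.009 = 2.833 × 10⁷ Pa = 28.33 MPa
Ordering: 59.12 MPa (case 2) > 28.33 MPa (case 3) > 23.09 MPa (case 1)
Final answer: 2, 3, 1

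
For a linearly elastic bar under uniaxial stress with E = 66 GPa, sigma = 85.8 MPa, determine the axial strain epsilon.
Model: a linearly elastic bar under uniaxial stress, so sigma = E·epsilon.
Solve for epsilon: epsilon = sigma / E.
Convert to SI units:
  E = 66 GPa = 6.6 × 10¹⁰ Pa
  sigma = 85.8 MPa = 8.58 × 10⁷ Pa
Substitute:
  epsilon = (8.58 × 10⁷) / (6.6 × 10¹⁰)
  epsilon = 0.0013
Final answer: epsilon = 0.0013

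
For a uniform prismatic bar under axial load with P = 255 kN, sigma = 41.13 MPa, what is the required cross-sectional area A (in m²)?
Model: a uniform prismatic bar under axial load, so sigma = P / A.
Solve for A: A = P / sigma.
Convert to SI units:
  P = 255 kN = 255000 N
  sigma = 41.13 MPa = 4.113 × 10⁷ Pa
Substitute:
  A = 255000 / (4.113 × 10⁷)
  A = 0.0062 m²
Final answer: A = 0.0062 m²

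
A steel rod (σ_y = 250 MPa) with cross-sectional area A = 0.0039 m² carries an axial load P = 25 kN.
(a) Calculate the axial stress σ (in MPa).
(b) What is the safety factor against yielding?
(a) Axial stress σ = P/A. Convert P = 25 kN = 25000 N.
  σ = 25000 / 0.0039 = 6.41 × 10⁶ Pa = 6.41 MPa
(b) Safety factor SF = σ_y/σ = 250 / 6.41 = 39
Final answer: (a) σ = 6.41 MPa, (b) SF = 39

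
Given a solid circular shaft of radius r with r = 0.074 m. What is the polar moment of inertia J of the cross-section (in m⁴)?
Model: a solid circular shaft of radius r, so J = (π·r^4) / 2.
Substitute:
  J = (π × 0.074^4) / 2
  J = 4.71 × 10⁻⁵ m⁴
Final answer: J = 4.71 × 10⁻⁵ m⁴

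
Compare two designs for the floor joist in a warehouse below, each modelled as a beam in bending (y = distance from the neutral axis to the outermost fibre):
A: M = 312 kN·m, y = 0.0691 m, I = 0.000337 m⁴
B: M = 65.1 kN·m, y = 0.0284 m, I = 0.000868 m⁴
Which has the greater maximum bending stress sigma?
Model: a beam in bending (y = distance from the neutral axis to the outermost fibre), so sigma = (M·y) / I (SI units).
  A: sigma = (312000 × 0.0691) / 0.000337 = 6.397 × 10⁷ Pa = 63.97 MPa
  B: sigma = (65100 × 0.0284) / 0.000868 = 2.13 × 10⁶ Pa = 2.13 MPa
63.97 MPa > 2.13 MPa, so A is larger.
Final answer: A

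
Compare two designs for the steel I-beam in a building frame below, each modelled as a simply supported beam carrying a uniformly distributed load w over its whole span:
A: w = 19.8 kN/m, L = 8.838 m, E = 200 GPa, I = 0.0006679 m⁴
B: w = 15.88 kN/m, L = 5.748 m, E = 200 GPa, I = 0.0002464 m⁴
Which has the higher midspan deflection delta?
Model: a simply supported beam carrying a uniformly distributed load w over its whole span, so delta = (5·w·L^4) / (384·E·I) (SI units).
  A: delta = (5 × 19800 × 8.838^4) / (384 × (2 × 10¹¹) × 0.0006679) = 0.01178 m = 11.78 mm
  B: delta = (5 × 15880 × 5.748^4) / (384 × (2 × 10¹¹) × 0.0002464) = 0.00458 m = 4.58 mm
11.78 mm > 4.58 mm, so A is larger.
Final answer: A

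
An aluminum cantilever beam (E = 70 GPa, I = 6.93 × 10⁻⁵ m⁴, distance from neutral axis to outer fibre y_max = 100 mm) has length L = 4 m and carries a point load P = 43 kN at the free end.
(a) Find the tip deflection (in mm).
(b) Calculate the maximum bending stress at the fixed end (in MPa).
(a) Tip deflection of a cantilever with an end point load: δ = P·L^3 / (3·E·I). Convert P = 43 kN = 43000 N, E = 70 GPa = 7 × 10¹⁰ Pa.
  δ = (43000 × 4^3) / (3 × (7 × 10¹⁰) × (6.93 × 10⁻⁵)) = 0.1891 m = 189.1 mm
(b) Maximum bending moment at the fixed end: M = P·L = 43000 × 4 = 172000 N·m. Convert y_max = 100 mm = 0.1 m.
  σ = M·y_max / I = (172000 × 0.1) / (6.93 × 10⁻⁵) = 2.482 × 10⁸ Pa = 248.2 MPa
Final answer: (a) δ = 189.1 mm, (b) σ = 248.2 MPa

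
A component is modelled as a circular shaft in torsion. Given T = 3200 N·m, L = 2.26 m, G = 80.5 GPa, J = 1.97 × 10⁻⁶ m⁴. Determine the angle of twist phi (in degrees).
Model: a circular shaft in torsion, so phi = (T·L) / (G·J).
Convert to SI units:
  G = 80.5 GPa = 8.05 × 10¹⁰ Pa
Substitute:
  phi = (3200 × 2.26) / ((8.05 × 10¹⁰) × (1.97 × 10⁻⁶))
  phi = 0.0456 rad
Convert to degrees: phi = 0.0456 × 180/π = 2.613°
Final answer: phi = 2.613°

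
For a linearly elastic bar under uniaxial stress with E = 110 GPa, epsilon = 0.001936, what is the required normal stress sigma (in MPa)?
Model: a linearly elastic bar under uniaxial stress, so epsilon = sigma / E.
Solve for sigma: sigma = epsilon·E.
Convert to SI units:
  E = 110 GPa = 1.1 × 10¹¹ Pa
Substitute:
  sigma = 0.001936 × (1.1 × 10¹¹)
  sigma = 2.13 × 10⁸ Pa
Convert: sigma = 2.13 × 10⁸ Pa = 213 MPa
Final answer: sigma = 213 MPa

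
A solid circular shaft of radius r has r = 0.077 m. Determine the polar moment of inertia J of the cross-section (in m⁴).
Model: a solid circular shaft of radius r, so J = (π·r^4) / 2.
Substitute:
  J = (π × 0.077^4) / 2
  J = 5.522 × 10⁻⁵ m⁴
Final answer: J = 5.522 × 10⁻⁵ m⁴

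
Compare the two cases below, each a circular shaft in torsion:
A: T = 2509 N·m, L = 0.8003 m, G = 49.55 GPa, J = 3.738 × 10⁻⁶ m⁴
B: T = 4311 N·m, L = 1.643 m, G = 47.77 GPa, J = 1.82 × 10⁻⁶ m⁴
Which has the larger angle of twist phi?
Model: a circular shaft in torsion, so phi = (T·L) / (G·J) (SI units).
  A: phi = (2509 × 0.8003) / ((4.955 × 10¹⁰) × (3.738 × 10⁻⁶)) = 0.01084 rad = 0.6211°
  B: phi = (4311 × 1.643) / ((4.777 × 10¹⁰) × (1.82 × 10⁻⁶)) = 0.08147 rad = 4.668°
4.668° > 0.6211°, so B is larger.
Final answer: B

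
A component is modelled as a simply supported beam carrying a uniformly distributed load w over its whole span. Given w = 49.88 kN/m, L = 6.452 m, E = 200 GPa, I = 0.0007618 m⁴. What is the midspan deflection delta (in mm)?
Model: a simply supported beam carrying a uniformly distributed load w over its whole span, so delta = (5·w·L^4) / (384·E·I).
Convert to SI units:
  w = 49.88 kN/m = 49880 N/m
  E = 200 GPa = 2 × 10¹¹ Pa
Substitute:
  delta = (5 × 49880 × 6.452^4) / (384 × (2 × 10¹¹) × 0.0007618)
  delta = 0.007387 m
Convert: delta = 0.007387 m = 7.387 mm
Final answer: delta = 7.387 mm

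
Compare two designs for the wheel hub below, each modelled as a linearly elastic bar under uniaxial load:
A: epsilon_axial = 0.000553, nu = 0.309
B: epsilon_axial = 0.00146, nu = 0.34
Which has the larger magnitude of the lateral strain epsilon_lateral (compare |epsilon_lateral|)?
Model: a linearly elastic bar under uniaxial load, so epsilon_lateral = -nu·epsilon_axial (SI units).
  A: epsilon_lateral = -(0.309 × 0.000553) = -0.0001709
  B: epsilon_lateral = -(0.34 × 0.00146) = -0.0004964
|epsilon_lateral|: A = 0.0001709, B = 0.0004964, so B is larger in magnitude.
Final answer: B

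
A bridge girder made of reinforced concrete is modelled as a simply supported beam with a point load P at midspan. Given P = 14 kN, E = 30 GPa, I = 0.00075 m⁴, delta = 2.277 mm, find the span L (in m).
Model: a simply supported beam with a point load P at midspan, so delta = (P·L^3) / (48·E·I).
Solve for L: L = ((48·delta·E·I) / P)^(1/3).
Convert to SI units:
  P = 14 kN = 14000 N
  E = 30 GPa = 3 × 10¹⁰ Pa
  delta = 2.277 mm = 0.002277 m
Substitute:
  L = ((48 × 0.002277 × (3 × 10¹⁰) × 0.00075) / 14000)^(1/3)
  L = 5.6 m
Final answer: L = 5.6 m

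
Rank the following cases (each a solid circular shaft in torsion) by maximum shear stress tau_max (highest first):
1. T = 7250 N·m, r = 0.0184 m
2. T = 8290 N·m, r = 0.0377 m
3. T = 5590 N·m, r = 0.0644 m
Model: a solid circular shaft in torsion, so tau_max = (2·T) / (π·r^3) (SI units).
  Case 1: tau_max = (2 × 7250) / (π × 0.0184^3) = 7.409 × 10⁸ Pa = 740.9 MPa
  Case 2: tau_max = (2 × 8290) / (π × 0.0377^3) = 9.849 × 10⁷ Pa = 98.49 MPa
  Case 3: tau_max = (2 × 5590) / (π × 0.0644^3) = 1.332 × 10⁷ Pa = 13.32 MPa
Ordering: 740.9 MPa (case 1) > 98.49 MPa (case 2) > 13.32 MPa (case 3)
Final answer: 1, 2, 3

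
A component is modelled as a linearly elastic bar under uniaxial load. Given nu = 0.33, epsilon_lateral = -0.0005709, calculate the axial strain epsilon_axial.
Model: a linearly elastic bar under uniaxial load, so epsilon_lateral = -nu·epsilon_axial.
Solve for epsilon_axial: epsilon_axial = -epsilon_lateral / nu.
Substitute:
  epsilon_axial = -(-0.0005709) / 0.33
  epsilon_axial = 0.00173
Final answer: epsilon_axial = 0.00173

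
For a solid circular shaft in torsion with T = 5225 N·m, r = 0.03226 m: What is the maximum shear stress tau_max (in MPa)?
Model: a solid circular shaft in torsion, so tau_max = (2·T) / (π·r^3).
Substitute:
  tau_max = (2 × 5225) / (π × 0.03226^3)
  tau_max = 9.908 × 10⁷ Pa
Convert: tau_max = 9.908 × 10⁷ Pa = 99.08 MPa
Final answer: tau_max = 99.08 MPa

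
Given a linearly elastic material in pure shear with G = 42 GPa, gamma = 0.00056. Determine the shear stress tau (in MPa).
Model: a linearly elastic material in pure shear, so tau = G·gamma.
Convert to SI units:
  G = 42 GPa = 4.2 × 10¹⁰ Pa
Substitute:
  tau = (4.2 × 10¹⁰) × 0.00056
  tau = 2.352 × 10⁷ Pa
Convert: tau = 2.352 × 10⁷ Pa = 23.52 MPa
Final answer: tau = 23.52 MPa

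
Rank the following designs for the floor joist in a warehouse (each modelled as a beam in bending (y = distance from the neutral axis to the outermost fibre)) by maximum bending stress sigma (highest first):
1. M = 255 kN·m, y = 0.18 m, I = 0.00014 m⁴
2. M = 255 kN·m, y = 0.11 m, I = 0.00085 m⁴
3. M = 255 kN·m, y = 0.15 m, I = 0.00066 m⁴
Model: a beam in bending (y = distance from the neutral axis to the outermost fibre), so sigma = (M·y) / I (SI units).
  Case 1: sigma = (255000 × 0.18) / 0.00014 = 3.279 × 10⁸ Pa = 327.9 MPa
  Case 2: sigma = (255000 × 0.11) / 0.00085 = 3.3 × 10⁷ Pa = 33 MPa
  Case 3: sigma = (255000 × 0.15) / 0.00066 = 5.795 × 10⁷ Pa = 57.95 MPa
Ordering: 327.9 MPa (case 1) > 57.95 MPa (case 3) > 33 MPa (case 2)
Final answer: 1, 3, 2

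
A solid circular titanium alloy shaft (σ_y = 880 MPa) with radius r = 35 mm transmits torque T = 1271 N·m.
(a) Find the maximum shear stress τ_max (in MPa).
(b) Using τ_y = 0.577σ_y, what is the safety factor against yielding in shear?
(a) For a solid circular shaft, τ_max = T·r/J with J = π·r^4/2, i.e. τ_max = 2·T / (π·r^3). Convert r = 35 mm = 0.035 m.
  τ_max = (2 × 1271) / (π × 0.035^3) = 1.887 × 10⁷ Pa = 18.87 MPa
(b) τ_y = 0.577 × 880 = 507.76 MPa
  SF = τ_y/τ_max = 507.76 / 18.87 = 26.91
Final answer: (a) τ_max = 18.87 MPa, (b) SF = 26.91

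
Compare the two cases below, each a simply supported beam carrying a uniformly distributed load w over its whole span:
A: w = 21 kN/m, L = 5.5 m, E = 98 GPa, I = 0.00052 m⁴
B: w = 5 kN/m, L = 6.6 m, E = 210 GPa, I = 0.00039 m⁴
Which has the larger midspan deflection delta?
Model: a simply supported beam carrying a uniformly distributed load w over its whole span, so delta = (5·w·L^4) / (384·E·I) (SI units).
  A: delta = (5 × 21000 × 5.5^4) / (384 × (9.8 × 10¹⁰) × 0.00052) = 0.00491 m = 4.91 mm
  B: delta = (5 × 5000 × 6.6^4) / (384 × (2.1 × 10¹¹) × 0.00039) = 0.001508 m = 1.508 mm
4.91 mm > 1.508 mm, so A is larger.
Final answer: A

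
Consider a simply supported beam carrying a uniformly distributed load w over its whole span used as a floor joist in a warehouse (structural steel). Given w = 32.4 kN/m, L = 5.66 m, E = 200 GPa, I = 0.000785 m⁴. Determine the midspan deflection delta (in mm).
Model: a simply supported beam carrying a uniformly distributed load w over its whole span, so delta = (5·w·L^4) / (384·E·I).
Convert to SI units:
  w = 32.4 kN/m = 32400 N/m
  E = 200 GPa = 2 × 10¹¹ Pa
Substitute:
  delta = (5 × 32400 × 5.66^4) / (384 × (2 × 10¹¹) × 0.000785)
  delta = 0.002758 m
Convert: delta = 0.002758 m = 2.758 mm
Final answer: delta = 2.758 mm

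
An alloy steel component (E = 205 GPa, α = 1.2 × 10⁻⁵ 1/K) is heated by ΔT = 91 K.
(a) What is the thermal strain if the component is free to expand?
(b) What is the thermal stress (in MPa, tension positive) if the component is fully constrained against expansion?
(a) Free thermal strain ε_th = α·ΔT = (1.2 × 10⁻⁵) × 91 = 0.001092
(b) Fully constrained, the expansion is suppressed, so σ = -E·α·ΔT. Convert E = 205 GPa = 2.05 × 10¹¹ Pa.
  σ = -(2.05 × 10¹¹) × (1.2 × 10⁻⁵) × 91 = -2.239 × 10⁸ Pa = -223.9 MPa (compressive)
Final answer: (a) ε_th = 0.001092, (b) σ = -223.9 MPa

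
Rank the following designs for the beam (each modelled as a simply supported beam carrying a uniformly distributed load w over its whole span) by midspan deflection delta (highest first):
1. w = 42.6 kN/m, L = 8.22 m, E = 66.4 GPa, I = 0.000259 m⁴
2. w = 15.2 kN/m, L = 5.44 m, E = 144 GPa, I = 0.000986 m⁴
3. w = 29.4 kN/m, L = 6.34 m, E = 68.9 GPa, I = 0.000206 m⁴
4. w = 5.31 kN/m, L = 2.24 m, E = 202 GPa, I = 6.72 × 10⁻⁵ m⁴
Model: a simply supported beam carrying a uniformly distributed load w over its whole span, so delta = (5·w·L^4) / (384·E·I) (SI units).
  Case 1: delta = (5 × 42600 × 8.22^4) / (384 × (6.64 × 10¹⁰) × 0.000259) = 0.1473 m = 147.3 mm
  Case 2: delta = (5 × 15200 × 5.44^4) / (384 × (1.44 × 10¹¹) × 0.000986) = 0.001221 m = 1.221 mm
  Case 3: delta = (5 × 29400 × 6.34^4) / (384 × (6.89 × 10¹⁰) × 0.000206) = 0.04358 m = 43.58 mm
  Case 4: delta = (5 × 5310 × 2.24^4) / (384 × (2.02 × 10¹¹) × (6.72 × 10⁻⁵)) = 0.0001282 m = 0.1282 mm
Ordering: 147.3 mm (case 1) > 43.58 mm (case 3) > 1.221 mm (case 2) > 0.1282 mm (case 4)
Final answer: 1, 3, 2, 4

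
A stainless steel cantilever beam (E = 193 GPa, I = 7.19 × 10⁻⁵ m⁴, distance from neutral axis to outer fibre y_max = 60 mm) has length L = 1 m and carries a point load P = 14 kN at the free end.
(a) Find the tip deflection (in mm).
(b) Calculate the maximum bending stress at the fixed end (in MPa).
(a) Tip deflection of a cantilever with an end point load: δ = P·L^3 / (3·E·I). Convert P = 14 kN = 14000 N, E = 193 GPa = 1.93 × 10¹¹ Pa.
  δ = (14000 × 1^3) / (3 × (1.93 × 10¹¹) × (7.19 × 10⁻⁵)) = 0.0003363 m = 0.3363 mm
(b) Maximum bending moment at the fixed end: M = P·L = 14000 × 1 = 14000 N·m. Convert y_max = 60 mm = 0.06 m.
  σ = M·y_max / I = (14000 × 0.06) / (7.19 × 10⁻⁵) = 1.168 × 10⁷ Pa = 11.68 MPa
Final answer: (a) δ = 0.3363 mm, (b) σ = 11.68 MPa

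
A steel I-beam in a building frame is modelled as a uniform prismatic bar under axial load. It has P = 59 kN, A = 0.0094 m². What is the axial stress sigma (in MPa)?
Model: a uniform prismatic bar under axial load, so sigma = P / A.
Convert to SI units:
  P = 59 kN = 59000 N
Substitute:
  sigma = 59000 / 0.0094
  sigma = 6.277 × 10⁶ Pa
Convert: sigma = 6.277 × 10⁶ Pa = 6.277 MPa
Final answer: sigma = 6.277 MPa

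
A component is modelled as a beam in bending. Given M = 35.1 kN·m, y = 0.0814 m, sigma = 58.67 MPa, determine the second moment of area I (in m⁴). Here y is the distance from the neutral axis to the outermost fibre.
Model: a beam in bending, so sigma = (M·y) / I.
Solve for I: I = (M·y) / sigma.
Convert to SI units:
  M = 35.1 kN·m = 35100 N·m
  sigma = 58.67 MPa = 5.867 × 10⁷ Pa
Substitute:
  I = (35100 × 0.0814) / (5.867 × 10⁷)
  I = 4.87 × 10⁻⁵ m⁴
Final answer: I = 4.87 × 10⁻⁵ m⁴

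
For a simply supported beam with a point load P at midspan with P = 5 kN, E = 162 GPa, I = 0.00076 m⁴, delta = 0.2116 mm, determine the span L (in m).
Model: a simply supported beam with a point load P at midspan, so delta = (P·L^3) / (48·E·I).
Solve for L: L = ((48·delta·E·I) / P)^(1/3).
Convert to SI units:
  P = 5 kN = 5000 N
  E = 162 GPa = 1.62 × 10¹¹ Pa
  delta = 0.2116 mm = 0.0002116 m
Substitute:
  L = ((48 × 0.0002116 × (1.62 × 10¹¹) × 0.00076) / 5000)^(1/3)
  L = 6.3 m
Final answer: L = 6.3 m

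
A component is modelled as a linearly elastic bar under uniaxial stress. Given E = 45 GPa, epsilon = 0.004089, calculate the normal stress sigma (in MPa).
Model: a linearly elastic bar under uniaxial stress, so epsilon = sigma / E.
Solve for sigma: sigma = epsilon·E.
Convert to SI units:
  E = 45 GPa = 4.5 × 10¹⁰ Pa
Substitute:
  sigma = 0.004089 × (4.5 × 10¹⁰)
  sigma = 1.84 × 10⁸ Pa
Convert: sigma = 1.84 × 10⁸ Pa = 184 MPa
Final answer: sigma = 184 MPa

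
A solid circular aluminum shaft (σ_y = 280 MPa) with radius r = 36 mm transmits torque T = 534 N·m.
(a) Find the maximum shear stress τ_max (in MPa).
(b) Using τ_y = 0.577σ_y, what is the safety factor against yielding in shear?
(a) For a solid circular shaft, τ_max = T·r/J with J = π·r^4/2, i.e. τ_max = 2·T / (π·r^3). Convert r = 36 mm = 0.036 m.
  τ_max = (2 × 534) / (π × 0.036^3) = 7.286 × 10⁶ Pa = 7.286 MPa
(b) τ_y = 0.577 × 280 = 161.56 MPa
  SF = τ_y/τ_max = 161.56 / 7.286 = 22.17
Final answer: (a) τ_max = 7.286 MPa, (b) SF = 22.17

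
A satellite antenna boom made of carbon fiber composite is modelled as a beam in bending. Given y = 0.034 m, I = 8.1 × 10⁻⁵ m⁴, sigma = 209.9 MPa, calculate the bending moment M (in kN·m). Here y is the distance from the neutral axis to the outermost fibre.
Model: a beam in bending, so sigma = (M·y) / I.
Solve for M: M = (sigma·I) / y.
Convert to SI units:
  sigma = 209.9 MPa = 2.099 × 10⁸ Pa
Substitute:
  M = ((2.099 × 10⁸) × (8.1 × 10⁻⁵)) / 0.034
  M = 500100 N·m
Convert: M = 500100 N·m = 500.1 kN·m
Final answer: M = 500.1 kN·m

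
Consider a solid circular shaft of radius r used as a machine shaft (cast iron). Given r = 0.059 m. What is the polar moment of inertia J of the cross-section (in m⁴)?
Model: a solid circular shaft of radius r, so J = (π·r^4) / 2.
Substitute:
  J = (π × 0.059^4) / 2
  J = 1.903 × 10⁻⁵ m⁴
Final answer: J = 1.903 × 10⁻⁵ m⁴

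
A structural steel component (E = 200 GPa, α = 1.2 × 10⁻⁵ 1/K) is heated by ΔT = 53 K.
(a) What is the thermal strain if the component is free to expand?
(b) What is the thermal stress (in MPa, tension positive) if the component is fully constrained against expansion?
(a) Free thermal strain ε_th = α·ΔT = (1.2 × 10⁻⁵) × 53 = 0.000636
(b) Fully constrained, the expansion is suppressed, so σ = -E·α·ΔT. Convert E = 200 GPa = 2 × 10¹¹ Pa.
  σ = -(2 × 10¹¹) × (1.2 × 10⁻⁵) × 53 = -1.272 × 10⁸ Pa = -127.2 MPa (compressive)
Final answer: (a) ε_th = 0.000636, (b) σ = -127.2 MPa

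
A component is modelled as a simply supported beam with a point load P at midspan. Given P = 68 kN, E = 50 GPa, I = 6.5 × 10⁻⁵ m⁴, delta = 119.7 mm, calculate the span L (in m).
Model: a simply supported beam with a point load P at midspan, so delta = (P·L^3) / (48·E·I).
Solve for L: L = ((48·delta·E·I) / P)^(1/3).
Convert to SI units:
  P = 68 kN = 68000 N
  E = 50 GPa = 5 × 10¹⁰ Pa
  delta = 119.7 mm = 0.1197 m
Substitute:
  L = ((48 × 0.1197 × (5 × 10¹⁰) × (6.5 × 10⁻⁵)) / 68000)^(1/3)
  L = 6.5 m
Final answer: L = 6.5 m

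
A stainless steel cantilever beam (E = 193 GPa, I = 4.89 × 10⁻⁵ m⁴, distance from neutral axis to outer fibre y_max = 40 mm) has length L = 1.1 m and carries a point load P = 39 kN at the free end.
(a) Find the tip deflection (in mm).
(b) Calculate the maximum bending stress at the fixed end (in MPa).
(a) Tip deflection of a cantilever with an end point load: δ = P·L^3 / (3·E·I). Convert P = 39 kN = 39000 N, E = 193 GPa = 1.93 × 10¹¹ Pa.
  δ = (39000 × 1.1^3) / (3 × (1.93 × 10¹¹) × (4.89 × 10⁻⁵)) = 0.001833 m = 1.833 mm
(b) Maximum bending moment at the fixed end: M = P·L = 39000 × 1.1 = 42900 N·m. Convert y_max = 40 mm = 0.04 m.
  σ = M·y_max / I = (42900 × 0.04) / (4.89 × 10⁻⁵) = 3.509 × 10⁷ Pa = 35.09 MPa
Final answer: (a) δ = 1.833 mm, (b) σ = 35.09 MPa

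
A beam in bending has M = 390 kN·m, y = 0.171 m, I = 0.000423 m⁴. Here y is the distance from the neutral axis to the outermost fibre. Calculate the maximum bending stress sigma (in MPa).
Model: a beam in bending, so sigma = (M·y) / I.
Convert to SI units:
  M = 390 kN·m = 390000 N·m
Substitute:
  sigma = (390000 × 0.171) / 0.000423
  sigma = 1.577 × 10⁸ Pa
Convert: sigma = 1.577 × 10⁸ Pa = 157.7 MPa
Final answer: sigma = 157.7 MPa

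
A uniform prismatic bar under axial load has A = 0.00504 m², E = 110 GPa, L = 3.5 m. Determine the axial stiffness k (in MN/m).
Model: a uniform prismatic bar under axial load, so k = (A·E) / L.
Convert to SI units:
  E = 110 GPa = 1.1 × 10¹¹ Pa
Substitute:
  k = (0.00504 × (1.1 × 10¹¹)) / 3.5
  k = 1.584 × 10⁸ N/m
Convert: k = 1.584 × 10⁸ N/m = 158.4 MN/m
Final answer: k = 158.4 MN/m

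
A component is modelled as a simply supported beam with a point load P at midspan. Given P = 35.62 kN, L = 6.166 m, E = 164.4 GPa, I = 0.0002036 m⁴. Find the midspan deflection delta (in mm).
Model: a simply supported beam with a point load P at midspan, so delta = (P·L^3) / (48·E·I).
Convert to SI units:
  P = 35.62 kN = 35620 N
  E = 164.4 GPa = 1.644 × 10¹¹ Pa
Substitute:
  delta = (35620 × 6.166^3) / (48 × (1.644 × 10¹¹) × 0.0002036)
  delta = 0.005197 m
Convert: delta = 0.005197 m = 5.197 mm
Final answer: delta = 5.197 mm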